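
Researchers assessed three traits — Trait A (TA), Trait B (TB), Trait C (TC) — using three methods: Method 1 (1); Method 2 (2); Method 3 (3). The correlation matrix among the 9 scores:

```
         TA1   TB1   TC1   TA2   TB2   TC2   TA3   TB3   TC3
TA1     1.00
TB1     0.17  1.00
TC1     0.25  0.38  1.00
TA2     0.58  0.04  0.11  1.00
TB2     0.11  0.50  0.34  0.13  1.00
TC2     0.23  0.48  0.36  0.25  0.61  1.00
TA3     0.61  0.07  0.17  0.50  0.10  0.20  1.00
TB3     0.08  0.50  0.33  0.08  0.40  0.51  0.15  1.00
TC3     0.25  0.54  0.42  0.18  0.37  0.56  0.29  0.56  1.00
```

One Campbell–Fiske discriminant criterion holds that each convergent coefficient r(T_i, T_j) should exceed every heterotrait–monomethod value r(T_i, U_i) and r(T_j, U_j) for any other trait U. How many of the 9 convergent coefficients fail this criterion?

6

Checking each validity diagonal entry against its comparison values:
TA (methods 1·2): 0.58 vs {0.17, 0.13, 0.25, 0.25} → pass.
TA (methods 1·3): 0.61 vs {0.17, 0.15, 0.25, 0.29} → pass.
TA (methods 2·3): 0.50 vs {0.13, 0.15, 0.25, 0.29} → pass.
TB (methods 1·2): 0.50 vs {0.17, 0.13, 0.38, 0.61} → fail.
TB (methods 1·3): 0.50 vs {0.17, 0.15, 0.38, 0.56} → fail.
TB (methods 2·3): 0.40 vs {0.13, 0.15, 0.61, 0.56} → fail.
TC (methods 1·2): 0.36 vs {0.25, 0.25, 0.38, 0.61} → fail.
TC (methods 1·3): 0.42 vs {0.25, 0.29, 0.38, 0.56} → fail.
TC (methods 2·3): 0.56 vs {0.25, 0.29, 0.61, 0.56} → fail.
6 of 9 fail.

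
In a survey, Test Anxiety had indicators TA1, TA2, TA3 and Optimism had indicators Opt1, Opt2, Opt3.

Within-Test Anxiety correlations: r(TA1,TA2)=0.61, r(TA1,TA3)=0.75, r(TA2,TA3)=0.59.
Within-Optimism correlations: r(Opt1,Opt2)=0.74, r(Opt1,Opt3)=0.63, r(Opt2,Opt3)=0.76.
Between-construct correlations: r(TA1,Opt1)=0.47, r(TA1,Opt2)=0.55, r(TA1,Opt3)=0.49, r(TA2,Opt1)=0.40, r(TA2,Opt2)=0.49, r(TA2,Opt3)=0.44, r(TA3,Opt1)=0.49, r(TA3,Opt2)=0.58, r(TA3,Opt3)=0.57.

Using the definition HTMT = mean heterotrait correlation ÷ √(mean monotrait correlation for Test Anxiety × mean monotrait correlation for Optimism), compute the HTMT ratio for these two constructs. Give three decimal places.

0.733

Between-construct mean = 4.48/9 = 0.4978.
Mean within-TA = 1.95/3 = 0.6500; mean within-Opt = 2.13/3 = 0.7100.
Geometric mean = √(0.6500 × 0.7100) = 0.6793.
HTMT = 0.4978 / 0.6793 = 0.733.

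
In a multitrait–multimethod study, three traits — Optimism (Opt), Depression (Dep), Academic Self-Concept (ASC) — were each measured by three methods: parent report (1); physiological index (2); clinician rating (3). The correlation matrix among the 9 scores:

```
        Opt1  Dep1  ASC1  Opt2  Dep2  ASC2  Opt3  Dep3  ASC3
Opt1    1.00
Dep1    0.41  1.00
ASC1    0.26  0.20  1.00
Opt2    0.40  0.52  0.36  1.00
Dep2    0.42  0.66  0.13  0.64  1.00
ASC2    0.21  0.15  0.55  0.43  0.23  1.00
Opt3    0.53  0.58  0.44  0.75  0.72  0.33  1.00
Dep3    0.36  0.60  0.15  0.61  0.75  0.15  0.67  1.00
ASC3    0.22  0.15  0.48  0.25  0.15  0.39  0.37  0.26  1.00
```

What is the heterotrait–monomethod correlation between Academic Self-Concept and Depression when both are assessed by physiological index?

Different traits, same method: r(ASC2, Dep2) = 0.23.

0.23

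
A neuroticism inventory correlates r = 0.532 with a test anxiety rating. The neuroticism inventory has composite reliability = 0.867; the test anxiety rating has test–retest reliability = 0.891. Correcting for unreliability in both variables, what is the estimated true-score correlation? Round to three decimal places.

r_true = r_obs / √(r_xx · r_yy) = 0.532 / √(0.867 × 0.891) = 0.532 / √0.772497 = 0.532 / 0.8789 ≈ 0.605.

0.605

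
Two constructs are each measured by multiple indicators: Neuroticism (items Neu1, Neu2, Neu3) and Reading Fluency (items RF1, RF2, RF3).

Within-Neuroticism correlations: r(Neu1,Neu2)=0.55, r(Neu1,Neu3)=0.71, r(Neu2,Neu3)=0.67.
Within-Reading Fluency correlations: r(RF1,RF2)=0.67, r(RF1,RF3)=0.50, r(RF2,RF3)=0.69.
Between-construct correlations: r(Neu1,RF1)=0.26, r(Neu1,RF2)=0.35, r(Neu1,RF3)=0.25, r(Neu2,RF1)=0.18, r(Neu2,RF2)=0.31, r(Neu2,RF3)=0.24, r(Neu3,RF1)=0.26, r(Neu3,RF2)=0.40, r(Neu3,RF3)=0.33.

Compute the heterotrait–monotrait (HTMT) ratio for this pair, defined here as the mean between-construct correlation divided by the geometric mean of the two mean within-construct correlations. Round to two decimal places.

0.45

Between-construct mean = 2.58/9 = 0.2867.
Mean within-Neu = 1.93/3 = 0.6433; mean within-RF = 1.86/3 = 0.6200.
Geometric mean = √(0.6433 × 0.6200) = 0.6315.
HTMT = 0.2867 / 0.6315 = 0.45.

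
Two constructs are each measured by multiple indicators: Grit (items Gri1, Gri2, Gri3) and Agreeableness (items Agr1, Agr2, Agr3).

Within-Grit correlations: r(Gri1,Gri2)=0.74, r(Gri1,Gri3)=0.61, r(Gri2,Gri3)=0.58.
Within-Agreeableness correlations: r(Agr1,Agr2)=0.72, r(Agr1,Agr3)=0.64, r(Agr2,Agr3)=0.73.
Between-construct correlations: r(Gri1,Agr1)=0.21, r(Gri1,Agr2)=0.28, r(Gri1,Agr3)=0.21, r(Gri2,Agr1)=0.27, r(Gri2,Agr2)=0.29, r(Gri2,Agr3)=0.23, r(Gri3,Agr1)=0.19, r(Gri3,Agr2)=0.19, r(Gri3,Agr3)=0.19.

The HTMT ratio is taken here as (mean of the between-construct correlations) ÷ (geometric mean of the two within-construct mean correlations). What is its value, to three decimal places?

0.342

Mean between = 2.06/9 = 0.2289.
Mean within-Gri = 1.93/3 = 0.6433; mean within-Agr = 2.09/3 = 0.6967.
Geometric mean = √(0.6433 × 0.6967) = 0.6695.
HTMT = 0.2289 / 0.6695 = 0.342.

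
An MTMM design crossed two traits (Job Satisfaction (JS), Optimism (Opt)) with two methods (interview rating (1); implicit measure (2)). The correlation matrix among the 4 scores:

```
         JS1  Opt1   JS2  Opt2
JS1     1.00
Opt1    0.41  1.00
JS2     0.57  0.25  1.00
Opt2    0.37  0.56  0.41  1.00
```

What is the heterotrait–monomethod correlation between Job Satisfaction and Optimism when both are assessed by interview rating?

0.41

Different traits, same method: r(JS1, Opt1) = 0.41.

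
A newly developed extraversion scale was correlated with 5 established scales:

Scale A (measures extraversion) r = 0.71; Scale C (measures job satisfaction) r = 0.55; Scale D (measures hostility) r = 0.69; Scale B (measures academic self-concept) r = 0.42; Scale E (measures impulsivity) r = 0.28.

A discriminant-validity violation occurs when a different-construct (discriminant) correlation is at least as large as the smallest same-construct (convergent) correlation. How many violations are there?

0

Convergent (same construct = extraversion): Scale A.
Smallest convergent = 0.71. Discriminant values: 0.55, 0.69, 0.42, 0.28; count ≥ 0.71 → 0.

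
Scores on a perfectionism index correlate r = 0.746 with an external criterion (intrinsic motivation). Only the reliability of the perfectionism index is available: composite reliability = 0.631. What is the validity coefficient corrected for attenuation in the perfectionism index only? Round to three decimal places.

0.939

Single correction: r_c = r_obs / √r_xx = 0.746 / √0.631 = 0.746 / 0.7944 ≈ 0.939.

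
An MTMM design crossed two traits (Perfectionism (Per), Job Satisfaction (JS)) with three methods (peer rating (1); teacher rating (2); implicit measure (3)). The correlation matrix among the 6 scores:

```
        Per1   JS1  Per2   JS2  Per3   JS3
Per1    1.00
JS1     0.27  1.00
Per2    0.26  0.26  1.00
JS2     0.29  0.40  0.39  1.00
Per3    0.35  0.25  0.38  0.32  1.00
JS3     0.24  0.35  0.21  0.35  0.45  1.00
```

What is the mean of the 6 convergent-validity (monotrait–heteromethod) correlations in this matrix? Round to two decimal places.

Convergent values: 0.26, 0.35, 0.38, 0.40, 0.35, 0.35; mean = 2.09/6 = 0.35.

0.35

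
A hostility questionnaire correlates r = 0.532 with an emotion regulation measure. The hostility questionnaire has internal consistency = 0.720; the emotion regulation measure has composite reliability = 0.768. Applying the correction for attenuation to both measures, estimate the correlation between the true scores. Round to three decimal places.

r_true = r_obs / √(r_xx · r_yy) = 0.532 / √(0.720 × 0.768) = 0.532 / √0.552960 = 0.532 / 0.7436 ≈ 0.715.

0.715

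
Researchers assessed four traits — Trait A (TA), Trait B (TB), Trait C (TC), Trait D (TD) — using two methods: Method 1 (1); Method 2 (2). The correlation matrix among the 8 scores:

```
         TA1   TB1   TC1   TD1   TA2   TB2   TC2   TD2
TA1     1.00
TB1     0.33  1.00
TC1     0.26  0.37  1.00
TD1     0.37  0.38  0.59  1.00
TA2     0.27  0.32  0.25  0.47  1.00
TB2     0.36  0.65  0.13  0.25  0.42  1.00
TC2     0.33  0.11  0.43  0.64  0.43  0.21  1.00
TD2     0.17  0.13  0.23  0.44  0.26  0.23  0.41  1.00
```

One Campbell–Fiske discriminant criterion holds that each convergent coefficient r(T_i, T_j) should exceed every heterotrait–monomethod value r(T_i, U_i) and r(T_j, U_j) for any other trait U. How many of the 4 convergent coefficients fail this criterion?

Checking each validity diagonal entry against its comparison values:
TA (methods 1·2): 0.27 vs {0.33, 0.42, 0.26, 0.43, 0.37, 0.26} → fail.
TB (methods 1·2): 0.65 vs {0.33, 0.42, 0.37, 0.21, 0.38, 0.23} → pass.
TC (methods 1·2): 0.43 vs {0.26, 0.43, 0.37, 0.21, 0.59, 0.41} → fail.
TD (methods 1·2): 0.44 vs {0.37, 0.26, 0.38, 0.23, 0.59, 0.41} → fail.
3 of 4 fail.

3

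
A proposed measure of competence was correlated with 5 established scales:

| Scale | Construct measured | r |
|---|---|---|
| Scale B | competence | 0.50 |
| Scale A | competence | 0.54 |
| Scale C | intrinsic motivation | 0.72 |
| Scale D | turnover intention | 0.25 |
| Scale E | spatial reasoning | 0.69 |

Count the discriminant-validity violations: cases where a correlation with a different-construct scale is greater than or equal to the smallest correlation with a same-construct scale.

2

Convergent (same construct = competence): Scale B, Scale A.
Smallest convergent = 0.50. Discriminant values: 0.72, 0.25, 0.69; count ≥ 0.50 → 2.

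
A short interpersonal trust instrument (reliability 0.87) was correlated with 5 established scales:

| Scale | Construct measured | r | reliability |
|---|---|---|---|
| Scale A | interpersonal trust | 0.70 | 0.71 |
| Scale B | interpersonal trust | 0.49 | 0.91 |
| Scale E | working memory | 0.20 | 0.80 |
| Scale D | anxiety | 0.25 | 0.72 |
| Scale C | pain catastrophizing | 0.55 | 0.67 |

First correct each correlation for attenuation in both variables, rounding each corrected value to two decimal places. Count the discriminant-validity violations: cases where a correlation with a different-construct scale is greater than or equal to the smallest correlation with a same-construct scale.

Disattenuated r (r / √(r_scale · r_new)):
  Scale A (conv): 0.70 / √(0.71·0.87) = 0.89
  Scale B (conv): 0.49 / √(0.91·0.87) = 0.55
  Scale E (disc): 0.20 / √(0.80·0.87) = 0.24
  Scale D (disc): 0.25 / √(0.72·0.87) = 0.32
  Scale C (disc): 0.55 / √(0.67·0.87) = 0.72
Smallest convergent = 0.55. Discriminant values: 0.24, 0.32, 0.72; count ≥ 0.55 → 1.

1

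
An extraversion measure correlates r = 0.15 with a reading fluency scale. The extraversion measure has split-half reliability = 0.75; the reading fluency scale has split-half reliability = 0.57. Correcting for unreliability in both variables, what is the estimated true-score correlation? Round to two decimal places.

r_true = r_obs / √(r_xx · r_yy) = 0.15 / √(0.75 × 0.57) = 0.15 / √0.4275 = 0.15 / 0.6538 ≈ 0.23.

0.23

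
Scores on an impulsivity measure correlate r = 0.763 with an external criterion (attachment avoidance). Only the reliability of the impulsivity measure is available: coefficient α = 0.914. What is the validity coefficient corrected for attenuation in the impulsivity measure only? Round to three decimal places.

Single correction: r_c = r_obs / √r_xx = 0.763 / √0.914 = 0.763 / 0.9560 ≈ 0.798.

0.798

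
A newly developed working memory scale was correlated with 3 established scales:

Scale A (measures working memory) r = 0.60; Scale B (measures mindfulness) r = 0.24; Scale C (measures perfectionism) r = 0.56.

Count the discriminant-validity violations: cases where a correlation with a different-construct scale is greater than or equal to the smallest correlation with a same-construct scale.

0

Convergent (same construct = working memory): Scale A.
Smallest convergent = 0.60. Discriminant values: 0.24, 0.56; count ≥ 0.60 → 0.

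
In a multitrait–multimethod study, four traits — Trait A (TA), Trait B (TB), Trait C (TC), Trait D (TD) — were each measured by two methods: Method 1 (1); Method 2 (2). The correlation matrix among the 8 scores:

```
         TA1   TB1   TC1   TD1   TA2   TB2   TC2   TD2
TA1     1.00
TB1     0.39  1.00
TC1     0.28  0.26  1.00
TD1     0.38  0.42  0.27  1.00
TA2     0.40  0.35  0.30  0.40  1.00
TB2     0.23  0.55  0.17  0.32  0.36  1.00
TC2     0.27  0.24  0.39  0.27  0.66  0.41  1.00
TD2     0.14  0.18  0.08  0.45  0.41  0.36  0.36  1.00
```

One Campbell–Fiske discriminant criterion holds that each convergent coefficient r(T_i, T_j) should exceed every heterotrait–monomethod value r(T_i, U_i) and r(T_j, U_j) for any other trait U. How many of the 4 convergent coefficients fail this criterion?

2

Each convergent coefficient versus the relevant comparison correlations:
TA (methods 1·2): 0.40 vs {0.39, 0.36, 0.28, 0.66, 0.38, 0.41} → fail.
TB (methods 1·2): 0.55 vs {0.39, 0.36, 0.26, 0.41, 0.42, 0.36} → pass.
TC (methods 1·2): 0.39 vs {0.28, 0.66, 0.26, 0.41, 0.27, 0.36} → fail.
TD (methods 1·2): 0.45 vs {0.38, 0.41, 0.42, 0.36, 0.27, 0.36} → pass.
2 of 4 fail.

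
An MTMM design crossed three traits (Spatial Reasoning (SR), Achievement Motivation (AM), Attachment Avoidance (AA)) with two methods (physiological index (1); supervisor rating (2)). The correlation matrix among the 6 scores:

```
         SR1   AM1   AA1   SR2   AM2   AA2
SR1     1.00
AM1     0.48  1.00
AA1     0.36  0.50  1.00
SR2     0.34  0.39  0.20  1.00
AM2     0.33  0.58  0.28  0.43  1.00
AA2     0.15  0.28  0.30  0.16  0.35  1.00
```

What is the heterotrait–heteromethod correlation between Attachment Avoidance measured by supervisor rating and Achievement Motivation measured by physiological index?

0.28

Different traits and methods: r(AA2, AM1) = 0.28.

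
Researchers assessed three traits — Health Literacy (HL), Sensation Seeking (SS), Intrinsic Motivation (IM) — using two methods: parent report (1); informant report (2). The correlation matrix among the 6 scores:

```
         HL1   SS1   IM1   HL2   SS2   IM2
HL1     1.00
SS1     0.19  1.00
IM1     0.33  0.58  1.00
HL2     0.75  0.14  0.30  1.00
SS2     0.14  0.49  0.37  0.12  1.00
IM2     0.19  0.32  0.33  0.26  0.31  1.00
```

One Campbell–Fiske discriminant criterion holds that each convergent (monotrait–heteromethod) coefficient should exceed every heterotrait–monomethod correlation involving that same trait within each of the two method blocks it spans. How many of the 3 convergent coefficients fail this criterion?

Checking each validity diagonal entry against its comparison values:
HL (methods 1·2): 0.75 vs {0.19, 0.12, 0.33, 0.26} → pass.
SS (methods 1·2): 0.49 vs {0.19, 0.12, 0.58, 0.31} → fail.
IM (methods 1·2): 0.33 vs {0.33, 0.26, 0.58, 0.31} → fail.
2 of 3 fail.

2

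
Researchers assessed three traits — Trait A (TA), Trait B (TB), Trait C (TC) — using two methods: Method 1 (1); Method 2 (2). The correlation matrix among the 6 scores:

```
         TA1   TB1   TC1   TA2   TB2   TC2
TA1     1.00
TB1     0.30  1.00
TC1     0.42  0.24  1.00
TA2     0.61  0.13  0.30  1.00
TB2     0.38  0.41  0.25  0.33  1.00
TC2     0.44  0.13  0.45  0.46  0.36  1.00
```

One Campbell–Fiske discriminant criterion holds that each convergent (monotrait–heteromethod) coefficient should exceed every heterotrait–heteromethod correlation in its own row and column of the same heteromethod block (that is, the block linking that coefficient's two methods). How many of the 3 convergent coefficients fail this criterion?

Convergent coefficients and their comparison sets:
TA (methods 1·2): 0.61 vs {0.38, 0.13, 0.44, 0.30} → pass.
TB (methods 1·2): 0.41 vs {0.13, 0.38, 0.13, 0.25} → pass.
TC (methods 1·2): 0.45 vs {0.30, 0.44, 0.25, 0.13} → pass.
0 of 3 fail.

0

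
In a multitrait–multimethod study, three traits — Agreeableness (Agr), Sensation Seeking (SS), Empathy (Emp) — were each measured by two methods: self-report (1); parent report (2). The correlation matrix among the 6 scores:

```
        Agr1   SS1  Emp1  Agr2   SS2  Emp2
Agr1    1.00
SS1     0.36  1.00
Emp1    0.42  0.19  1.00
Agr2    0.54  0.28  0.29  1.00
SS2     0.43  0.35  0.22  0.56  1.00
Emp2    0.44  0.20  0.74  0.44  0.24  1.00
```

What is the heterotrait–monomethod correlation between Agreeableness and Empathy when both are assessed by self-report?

0.42

Different traits, same method: r(Agr1, Emp1) = 0.42.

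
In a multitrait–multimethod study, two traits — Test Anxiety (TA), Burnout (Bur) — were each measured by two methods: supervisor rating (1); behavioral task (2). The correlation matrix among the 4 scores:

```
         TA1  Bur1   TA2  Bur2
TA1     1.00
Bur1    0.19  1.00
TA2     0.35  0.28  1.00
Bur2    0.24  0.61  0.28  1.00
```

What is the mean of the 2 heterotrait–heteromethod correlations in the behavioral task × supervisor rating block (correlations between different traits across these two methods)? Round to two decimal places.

HTHM values (method 2 × method 1): 0.28, 0.24; mean = 0.52/2 = 0.26.

0.26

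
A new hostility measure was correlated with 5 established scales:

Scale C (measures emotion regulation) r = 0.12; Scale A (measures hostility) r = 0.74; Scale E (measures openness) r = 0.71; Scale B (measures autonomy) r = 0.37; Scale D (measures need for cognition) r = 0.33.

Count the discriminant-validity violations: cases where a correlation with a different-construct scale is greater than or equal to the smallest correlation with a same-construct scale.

0

Convergent (same construct = hostility): Scale A.
Smallest convergent = 0.74. Discriminant values: 0.12, 0.71, 0.37, 0.33; count ≥ 0.74 → 0.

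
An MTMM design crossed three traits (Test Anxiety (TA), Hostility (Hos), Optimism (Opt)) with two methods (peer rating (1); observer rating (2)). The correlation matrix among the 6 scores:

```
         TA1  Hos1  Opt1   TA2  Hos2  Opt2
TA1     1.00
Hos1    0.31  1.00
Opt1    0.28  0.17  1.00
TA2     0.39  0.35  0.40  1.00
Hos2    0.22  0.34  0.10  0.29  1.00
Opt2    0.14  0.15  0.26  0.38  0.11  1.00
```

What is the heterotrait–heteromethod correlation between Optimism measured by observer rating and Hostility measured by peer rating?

0.15

Different traits and methods: r(Opt2, Hos1) = 0.15.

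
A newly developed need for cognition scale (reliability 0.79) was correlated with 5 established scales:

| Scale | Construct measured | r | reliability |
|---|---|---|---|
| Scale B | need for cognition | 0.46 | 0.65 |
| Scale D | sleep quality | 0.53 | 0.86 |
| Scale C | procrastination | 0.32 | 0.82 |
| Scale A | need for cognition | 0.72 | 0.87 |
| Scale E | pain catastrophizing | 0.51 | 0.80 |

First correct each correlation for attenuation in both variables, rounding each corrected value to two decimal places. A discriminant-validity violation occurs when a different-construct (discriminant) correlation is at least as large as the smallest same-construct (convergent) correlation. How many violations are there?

2

Disattenuated r (r / √(r_scale · r_new)):
  Scale B (conv): 0.46 / √(0.65·0.79) = 0.64
  Scale D (disc): 0.53 / √(0.86·0.79) = 0.64
  Scale C (disc): 0.32 / √(0.82·0.79) = 0.40
  Scale A (conv): 0.72 / √(0.87·0.79) = 0.87
  Scale E (disc): 0.51 / √(0.80·0.79) = 0.64
Smallest convergent = 0.64. Discriminant values: 0.64, 0.40, 0.64; count ≥ 0.64 → 2.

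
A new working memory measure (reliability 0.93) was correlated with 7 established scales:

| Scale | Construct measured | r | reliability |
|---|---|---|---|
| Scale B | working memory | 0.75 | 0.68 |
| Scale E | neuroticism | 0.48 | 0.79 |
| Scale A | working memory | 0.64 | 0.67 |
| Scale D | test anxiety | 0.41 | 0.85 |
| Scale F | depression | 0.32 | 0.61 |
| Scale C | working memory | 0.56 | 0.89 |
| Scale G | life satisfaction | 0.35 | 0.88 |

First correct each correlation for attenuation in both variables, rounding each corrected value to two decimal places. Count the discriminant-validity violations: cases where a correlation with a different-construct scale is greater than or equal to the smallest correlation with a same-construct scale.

0

Disattenuated r (r / √(r_scale · r_new)):
  Scale B (conv): 0.75 / √(0.68·0.93) = 0.94
  Scale E (disc): 0.48 / √(0.79·0.93) = 0.56
  Scale A (conv): 0.64 / √(0.67·0.93) = 0.81
  Scale D (disc): 0.41 / √(0.85·0.93) = 0.46
  Scale F (disc): 0.32 / √(0.61·0.93) = 0.42
  Scale C (conv): 0.56 / √(0.89·0.93) = 0.62
  Scale G (disc): 0.35 / √(0.88·0.93) = 0.39
Smallest convergent = 0.62. Discriminant values: 0.56, 0.46, 0.42, 0.39; count ≥ 0.62 → 0.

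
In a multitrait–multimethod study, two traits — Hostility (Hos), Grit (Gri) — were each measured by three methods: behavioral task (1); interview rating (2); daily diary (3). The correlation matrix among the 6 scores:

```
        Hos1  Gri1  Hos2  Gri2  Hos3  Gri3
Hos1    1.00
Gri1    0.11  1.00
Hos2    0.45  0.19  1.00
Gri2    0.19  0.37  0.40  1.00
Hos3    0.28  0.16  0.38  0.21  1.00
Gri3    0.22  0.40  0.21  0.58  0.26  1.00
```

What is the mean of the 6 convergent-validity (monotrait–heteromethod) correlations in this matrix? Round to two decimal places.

Convergent values: 0.45, 0.28, 0.38, 0.37, 0.40, 0.58; mean = 2.46/6 = 0.41.

0.41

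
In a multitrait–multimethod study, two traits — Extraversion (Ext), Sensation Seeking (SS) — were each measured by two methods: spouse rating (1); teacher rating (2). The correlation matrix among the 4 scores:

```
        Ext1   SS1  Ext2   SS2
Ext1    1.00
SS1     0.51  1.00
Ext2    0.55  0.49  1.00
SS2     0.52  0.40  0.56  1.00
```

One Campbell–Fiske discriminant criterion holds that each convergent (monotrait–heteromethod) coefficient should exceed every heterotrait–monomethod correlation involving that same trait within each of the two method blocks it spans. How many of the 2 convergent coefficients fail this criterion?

2

Convergent coefficients and their comparison sets:
Ext (methods 1·2): 0.55 vs {0.51, 0.56} → fail.
SS (methods 1·2): 0.40 vs {0.51, 0.56} → fail.
2 of 2 fail.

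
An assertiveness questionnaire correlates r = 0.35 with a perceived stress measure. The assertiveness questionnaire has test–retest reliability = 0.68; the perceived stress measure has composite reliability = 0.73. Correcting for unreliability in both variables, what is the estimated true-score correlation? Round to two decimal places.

r_true = r_obs / √(r_xx · r_yy) = 0.35 / √(0.68 × 0.73) = 0.35 / √0.4964 = 0.35 / 0.7046 ≈ 0.50.

0.50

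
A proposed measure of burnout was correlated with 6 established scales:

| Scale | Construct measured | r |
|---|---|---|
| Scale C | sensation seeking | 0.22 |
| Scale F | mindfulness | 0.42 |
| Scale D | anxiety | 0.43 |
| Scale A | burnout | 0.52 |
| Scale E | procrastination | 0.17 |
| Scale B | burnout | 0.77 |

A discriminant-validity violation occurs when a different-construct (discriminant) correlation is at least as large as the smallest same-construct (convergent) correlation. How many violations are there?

Convergent (same construct = burnout): Scale A, Scale B.
Smallest convergent = 0.52. Discriminant values: 0.22, 0.42, 0.43, 0.17; count ≥ 0.52 → 0.

0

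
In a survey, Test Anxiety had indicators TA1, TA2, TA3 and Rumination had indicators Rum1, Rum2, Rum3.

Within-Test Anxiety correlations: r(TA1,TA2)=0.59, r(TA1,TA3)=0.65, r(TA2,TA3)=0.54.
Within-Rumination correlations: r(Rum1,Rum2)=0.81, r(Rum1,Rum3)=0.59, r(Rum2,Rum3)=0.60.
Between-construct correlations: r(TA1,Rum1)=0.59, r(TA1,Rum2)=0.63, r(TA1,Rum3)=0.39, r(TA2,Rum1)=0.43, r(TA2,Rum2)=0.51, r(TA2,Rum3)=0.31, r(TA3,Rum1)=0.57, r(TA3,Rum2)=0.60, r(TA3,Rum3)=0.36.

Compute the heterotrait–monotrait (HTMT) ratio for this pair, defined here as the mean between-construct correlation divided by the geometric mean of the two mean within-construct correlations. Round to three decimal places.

0.776

Between-construct mean = 4.39/9 = 0.4878.
Mean within-TA = 1.78/3 = 0.5933; mean within-Rum = 2.00/3 = 0.6667.
Geometric mean = √(0.5933 × 0.6667) = 0.6289.
HTMT = 0.4878 / 0.6289 = 0.776.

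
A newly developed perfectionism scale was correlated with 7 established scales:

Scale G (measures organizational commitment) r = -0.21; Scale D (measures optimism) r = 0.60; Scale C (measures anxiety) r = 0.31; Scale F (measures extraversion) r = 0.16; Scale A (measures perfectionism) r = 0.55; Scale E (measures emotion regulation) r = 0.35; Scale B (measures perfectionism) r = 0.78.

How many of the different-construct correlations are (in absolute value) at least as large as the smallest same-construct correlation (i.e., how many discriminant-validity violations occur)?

Convergent (same construct = perfectionism): Scale A, Scale B.
Smallest convergent = 0.55. Discriminant |r|: 0.21, 0.60, 0.31, 0.16, 0.35; count ≥ 0.55 → 1.

1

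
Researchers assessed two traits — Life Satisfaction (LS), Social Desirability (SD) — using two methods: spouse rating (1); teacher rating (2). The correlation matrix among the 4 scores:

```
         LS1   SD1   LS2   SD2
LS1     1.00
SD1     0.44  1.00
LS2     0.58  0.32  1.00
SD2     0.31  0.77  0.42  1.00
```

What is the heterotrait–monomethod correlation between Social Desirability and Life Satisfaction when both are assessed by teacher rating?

0.42

Different traits, same method: r(SD2, LS2) = 0.42.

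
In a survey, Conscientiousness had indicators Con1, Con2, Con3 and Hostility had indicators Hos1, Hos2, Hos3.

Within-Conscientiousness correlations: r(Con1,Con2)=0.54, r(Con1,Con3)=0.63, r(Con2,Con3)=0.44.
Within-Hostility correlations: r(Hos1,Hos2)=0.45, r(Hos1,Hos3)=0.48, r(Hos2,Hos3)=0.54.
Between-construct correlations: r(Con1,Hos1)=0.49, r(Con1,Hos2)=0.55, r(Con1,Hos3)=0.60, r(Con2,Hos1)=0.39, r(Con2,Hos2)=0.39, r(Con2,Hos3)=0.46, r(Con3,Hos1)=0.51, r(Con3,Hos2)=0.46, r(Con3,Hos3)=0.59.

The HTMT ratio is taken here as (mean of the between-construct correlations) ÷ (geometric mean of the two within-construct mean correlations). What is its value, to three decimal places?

Between-construct mean = 4.44/9 = 0.4933.
Mean within-Con = 1.61/3 = 0.5367; mean within-Hos = 1.47/3 = 0.4900.
Geometric mean = √(0.5367 × 0.4900) = 0.5128.
HTMT = 0.4933 / 0.5128 = 0.962.

0.962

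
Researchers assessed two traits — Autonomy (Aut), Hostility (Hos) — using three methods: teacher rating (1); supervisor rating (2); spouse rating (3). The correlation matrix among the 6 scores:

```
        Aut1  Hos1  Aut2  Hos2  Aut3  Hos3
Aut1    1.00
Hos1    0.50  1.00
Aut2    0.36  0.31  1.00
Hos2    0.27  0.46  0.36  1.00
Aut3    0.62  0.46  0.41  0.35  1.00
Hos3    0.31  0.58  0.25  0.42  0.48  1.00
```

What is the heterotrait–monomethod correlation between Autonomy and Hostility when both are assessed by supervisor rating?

0.36

Different traits, same method: r(Aut2, Hos2) = 0.36.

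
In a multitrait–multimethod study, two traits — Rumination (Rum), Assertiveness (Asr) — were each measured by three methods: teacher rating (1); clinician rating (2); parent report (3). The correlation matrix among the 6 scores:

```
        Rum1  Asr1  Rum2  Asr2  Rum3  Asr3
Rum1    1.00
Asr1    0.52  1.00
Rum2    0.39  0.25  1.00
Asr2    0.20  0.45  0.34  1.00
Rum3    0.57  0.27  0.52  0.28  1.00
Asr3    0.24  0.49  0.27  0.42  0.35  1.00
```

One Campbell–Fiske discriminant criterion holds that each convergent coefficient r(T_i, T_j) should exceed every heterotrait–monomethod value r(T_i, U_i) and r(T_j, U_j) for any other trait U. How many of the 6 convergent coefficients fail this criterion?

3

Checking each validity diagonal entry against its comparison values:
Rum (methods 1·2): 0.39 vs {0.52, 0.34} → fail.
Rum (methods 1·3): 0.57 vs {0.52, 0.35} → pass.
Rum (methods 2·3): 0.52 vs {0.34, 0.35} → pass.
Asr (methods 1·2): 0.45 vs {0.52, 0.34} → fail.
Asr (methods 1·3): 0.49 vs {0.52, 0.35} → fail.
Asr (methods 2·3): 0.42 vs {0.34, 0.35} → pass.
3 of 6 fail.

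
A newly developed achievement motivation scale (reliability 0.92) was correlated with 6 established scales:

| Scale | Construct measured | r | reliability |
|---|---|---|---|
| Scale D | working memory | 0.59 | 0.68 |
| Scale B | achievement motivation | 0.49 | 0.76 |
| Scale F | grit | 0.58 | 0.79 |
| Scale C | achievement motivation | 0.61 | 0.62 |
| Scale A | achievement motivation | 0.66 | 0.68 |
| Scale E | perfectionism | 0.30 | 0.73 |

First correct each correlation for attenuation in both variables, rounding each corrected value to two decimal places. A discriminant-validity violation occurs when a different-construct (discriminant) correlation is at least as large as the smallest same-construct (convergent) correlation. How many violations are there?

Disattenuated r (r / √(r_scale · r_new)):
  Scale D (disc): 0.59 / √(0.68·0.92) = 0.75
  Scale B (conv): 0.49 / √(0.76·0.92) = 0.59
  Scale F (disc): 0.58 / √(0.79·0.92) = 0.68
  Scale C (conv): 0.61 / √(0.62·0.92) = 0.81
  Scale A (conv): 0.66 / √(0.68·0.92) = 0.83
  Scale E (disc): 0.30 / √(0.73·0.92) = 0.37
Smallest convergent = 0.59. Discriminant values: 0.75, 0.68, 0.37; count ≥ 0.59 → 2.

2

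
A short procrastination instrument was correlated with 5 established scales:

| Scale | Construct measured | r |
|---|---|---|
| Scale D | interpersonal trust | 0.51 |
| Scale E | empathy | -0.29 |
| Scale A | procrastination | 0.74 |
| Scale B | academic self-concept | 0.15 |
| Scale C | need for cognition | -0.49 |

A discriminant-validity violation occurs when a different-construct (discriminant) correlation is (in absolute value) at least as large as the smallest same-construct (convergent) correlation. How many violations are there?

Convergent (same construct = procrastination): Scale A.
Smallest convergent = 0.74. Discriminant |r|: 0.51, 0.29, 0.15, 0.49; count ≥ 0.74 → 0.

0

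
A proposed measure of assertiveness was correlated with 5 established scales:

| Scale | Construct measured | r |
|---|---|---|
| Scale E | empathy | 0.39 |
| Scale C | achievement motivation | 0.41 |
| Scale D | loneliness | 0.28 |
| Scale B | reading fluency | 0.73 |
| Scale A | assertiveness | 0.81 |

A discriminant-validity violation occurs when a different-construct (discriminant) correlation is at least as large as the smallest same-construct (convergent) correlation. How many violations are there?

0

Convergent (same construct = assertiveness): Scale A.
Smallest convergent = 0.81. Discriminant values: 0.39, 0.41, 0.28, 0.73; count ≥ 0.81 → 0.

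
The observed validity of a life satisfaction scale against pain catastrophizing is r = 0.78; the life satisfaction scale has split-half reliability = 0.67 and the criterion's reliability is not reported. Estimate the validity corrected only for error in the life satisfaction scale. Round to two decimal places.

Single correction: r_c = r_obs / √r_xx = 0.78 / √0.67 = 0.78 / 0.8185 ≈ 0.95.

0.95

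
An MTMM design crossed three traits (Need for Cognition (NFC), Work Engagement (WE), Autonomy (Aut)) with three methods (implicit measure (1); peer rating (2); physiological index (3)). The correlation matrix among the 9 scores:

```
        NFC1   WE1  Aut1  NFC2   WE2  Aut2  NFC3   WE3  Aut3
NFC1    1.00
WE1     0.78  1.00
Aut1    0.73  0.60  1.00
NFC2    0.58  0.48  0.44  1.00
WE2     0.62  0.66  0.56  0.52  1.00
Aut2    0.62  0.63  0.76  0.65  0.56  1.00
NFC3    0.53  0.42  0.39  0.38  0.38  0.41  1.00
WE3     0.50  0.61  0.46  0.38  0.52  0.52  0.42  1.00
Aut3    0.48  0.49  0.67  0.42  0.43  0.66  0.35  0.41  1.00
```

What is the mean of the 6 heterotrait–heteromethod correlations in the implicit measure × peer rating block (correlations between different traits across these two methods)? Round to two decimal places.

0.56

HTHM values (method 1 × method 2): 0.62, 0.62, 0.48, 0.63, 0.44, 0.56; mean = 3.35/6 = 0.56.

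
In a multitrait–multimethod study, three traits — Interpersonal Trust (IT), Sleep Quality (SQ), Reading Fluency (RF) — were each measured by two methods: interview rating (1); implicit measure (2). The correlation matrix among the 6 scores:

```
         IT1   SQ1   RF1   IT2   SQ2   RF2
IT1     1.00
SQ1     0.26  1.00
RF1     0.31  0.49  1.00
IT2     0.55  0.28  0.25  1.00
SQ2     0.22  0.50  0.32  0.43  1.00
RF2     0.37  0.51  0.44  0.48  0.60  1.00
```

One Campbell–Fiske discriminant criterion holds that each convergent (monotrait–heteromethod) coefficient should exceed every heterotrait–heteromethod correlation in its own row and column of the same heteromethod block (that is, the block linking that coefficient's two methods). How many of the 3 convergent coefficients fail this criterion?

Checking each validity diagonal entry against its comparison values:
IT (methods 1·2): 0.55 vs {0.22, 0.28, 0.37, 0.25} → pass.
SQ (methods 1·2): 0.50 vs {0.28, 0.22, 0.51, 0.32} → fail.
RF (methods 1·2): 0.44 vs {0.25, 0.37, 0.32, 0.51} → fail.
2 of 3 fail.

2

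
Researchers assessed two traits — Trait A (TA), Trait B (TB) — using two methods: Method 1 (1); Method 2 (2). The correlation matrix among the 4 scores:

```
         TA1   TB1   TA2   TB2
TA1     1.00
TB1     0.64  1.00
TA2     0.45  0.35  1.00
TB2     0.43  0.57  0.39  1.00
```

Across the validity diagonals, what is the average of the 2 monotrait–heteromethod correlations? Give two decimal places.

0.51

Convergent values: 0.45, 0.57; mean = 1.02/2 = 0.51.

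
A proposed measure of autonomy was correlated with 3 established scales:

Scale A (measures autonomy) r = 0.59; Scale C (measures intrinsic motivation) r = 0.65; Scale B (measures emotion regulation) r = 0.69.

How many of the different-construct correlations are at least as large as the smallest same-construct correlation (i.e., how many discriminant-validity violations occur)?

2

Convergent (same construct = autonomy): Scale A.
Smallest convergent = 0.59. Discriminant values: 0.65, 0.69; count ≥ 0.59 → 2.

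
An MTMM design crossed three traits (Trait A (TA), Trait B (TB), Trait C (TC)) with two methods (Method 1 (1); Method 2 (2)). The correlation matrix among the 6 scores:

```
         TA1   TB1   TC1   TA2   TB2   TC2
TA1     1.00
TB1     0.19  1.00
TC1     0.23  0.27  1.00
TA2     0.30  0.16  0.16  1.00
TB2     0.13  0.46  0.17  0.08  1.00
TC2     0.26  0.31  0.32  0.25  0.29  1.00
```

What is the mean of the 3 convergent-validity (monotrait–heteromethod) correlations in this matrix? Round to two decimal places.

Convergent values: 0.30, 0.46, 0.32; mean = 1.08/3 = 0.36.

0.36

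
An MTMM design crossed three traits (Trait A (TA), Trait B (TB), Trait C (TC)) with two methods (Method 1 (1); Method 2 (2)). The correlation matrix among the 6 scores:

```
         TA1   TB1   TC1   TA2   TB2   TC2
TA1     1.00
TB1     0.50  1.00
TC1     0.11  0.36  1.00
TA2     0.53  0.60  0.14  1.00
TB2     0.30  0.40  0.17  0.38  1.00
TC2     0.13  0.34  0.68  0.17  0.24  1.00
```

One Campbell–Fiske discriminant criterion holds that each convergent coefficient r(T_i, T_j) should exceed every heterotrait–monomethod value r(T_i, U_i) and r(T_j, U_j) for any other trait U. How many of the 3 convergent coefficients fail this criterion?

Checking each validity diagonal entry against its comparison values:
TA (methods 1·2): 0.53 vs {0.50, 0.38, 0.11, 0.17} → pass.
TB (methods 1·2): 0.40 vs {0.50, 0.38, 0.36, 0.24} → fail.
TC (methods 1·2): 0.68 vs {0.11, 0.17, 0.36, 0.24} → pass.
1 of 3 fail.

1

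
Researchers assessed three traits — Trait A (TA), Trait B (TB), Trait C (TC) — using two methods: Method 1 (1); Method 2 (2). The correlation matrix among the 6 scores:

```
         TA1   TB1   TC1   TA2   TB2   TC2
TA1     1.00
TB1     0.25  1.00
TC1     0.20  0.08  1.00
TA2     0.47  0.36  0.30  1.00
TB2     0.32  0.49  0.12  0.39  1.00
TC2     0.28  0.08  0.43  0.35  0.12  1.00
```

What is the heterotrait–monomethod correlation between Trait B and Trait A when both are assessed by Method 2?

Different traits, same method: r(TB2, TA2) = 0.39.

0.39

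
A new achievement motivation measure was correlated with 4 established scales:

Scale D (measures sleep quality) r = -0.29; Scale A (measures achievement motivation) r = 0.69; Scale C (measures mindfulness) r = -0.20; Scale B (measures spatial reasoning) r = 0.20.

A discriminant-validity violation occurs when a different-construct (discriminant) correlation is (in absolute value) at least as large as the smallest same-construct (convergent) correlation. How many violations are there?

Convergent (same construct = achievement motivation): Scale A.
Smallest convergent = 0.69. Discriminant |r|: 0.29, 0.20, 0.20; count ≥ 0.69 → 0.

0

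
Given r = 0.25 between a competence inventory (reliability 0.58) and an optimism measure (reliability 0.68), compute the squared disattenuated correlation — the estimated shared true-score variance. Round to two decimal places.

Disattenuated r = 0.25 / √(0.58 × 0.68) = 0.25 / 0.6280 = 0.3981.
Shared true-score variance = 0.3981² = 0.1585 ≈ 0.16.

0.16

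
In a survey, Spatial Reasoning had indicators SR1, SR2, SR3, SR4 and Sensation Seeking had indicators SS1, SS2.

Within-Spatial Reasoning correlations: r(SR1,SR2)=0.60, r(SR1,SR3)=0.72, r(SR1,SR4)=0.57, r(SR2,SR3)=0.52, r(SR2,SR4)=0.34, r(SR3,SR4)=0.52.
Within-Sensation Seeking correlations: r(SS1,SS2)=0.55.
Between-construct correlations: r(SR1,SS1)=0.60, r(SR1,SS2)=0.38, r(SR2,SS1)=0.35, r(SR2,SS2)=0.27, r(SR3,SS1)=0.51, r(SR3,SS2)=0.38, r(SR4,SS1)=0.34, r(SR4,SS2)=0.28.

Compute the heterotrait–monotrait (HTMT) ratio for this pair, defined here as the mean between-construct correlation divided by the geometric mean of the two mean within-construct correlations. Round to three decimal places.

Mean between = 3.11/8 = 0.3888.
Mean within-SR = 3.27/6 = 0.5450; mean within-SS = 0.55/1 = 0.5500.
Geometric mean = √(0.5450 × 0.5500) = 0.5475.
HTMT = 0.3888 / 0.5475 = 0.710.

0.710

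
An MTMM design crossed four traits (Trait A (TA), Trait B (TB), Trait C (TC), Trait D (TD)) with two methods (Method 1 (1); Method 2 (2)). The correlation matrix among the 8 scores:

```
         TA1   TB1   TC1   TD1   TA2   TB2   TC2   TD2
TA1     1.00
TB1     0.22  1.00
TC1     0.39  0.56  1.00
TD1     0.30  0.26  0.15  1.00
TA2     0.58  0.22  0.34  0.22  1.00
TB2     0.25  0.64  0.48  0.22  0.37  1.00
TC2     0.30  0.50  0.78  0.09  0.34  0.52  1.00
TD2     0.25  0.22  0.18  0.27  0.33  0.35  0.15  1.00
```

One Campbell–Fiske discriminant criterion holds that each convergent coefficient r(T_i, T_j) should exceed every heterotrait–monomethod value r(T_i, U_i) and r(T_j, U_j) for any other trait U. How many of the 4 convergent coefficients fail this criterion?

1

Checking each validity diagonal entry against its comparison values:
TA (methods 1·2): 0.58 vs {0.22, 0.37, 0.39, 0.34, 0.30, 0.33} → pass.
TB (methods 1·2): 0.64 vs {0.22, 0.37, 0.56, 0.52, 0.26, 0.35} → pass.
TC (methods 1·2): 0.78 vs {0.39, 0.34, 0.56, 0.52, 0.15, 0.15} → pass.
TD (methods 1·2): 0.27 vs {0.30, 0.33, 0.26, 0.35, 0.15, 0.15} → fail.
1 of 4 fail.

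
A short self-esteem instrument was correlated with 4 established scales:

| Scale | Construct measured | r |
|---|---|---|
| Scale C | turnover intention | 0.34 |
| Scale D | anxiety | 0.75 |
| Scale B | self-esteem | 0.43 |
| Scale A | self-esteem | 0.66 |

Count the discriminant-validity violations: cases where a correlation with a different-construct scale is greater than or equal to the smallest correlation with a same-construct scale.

Convergent (same construct = self-esteem): Scale B, Scale A.
Smallest convergent = 0.43. Discriminant values: 0.34, 0.75; count ≥ 0.43 → 1.

1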